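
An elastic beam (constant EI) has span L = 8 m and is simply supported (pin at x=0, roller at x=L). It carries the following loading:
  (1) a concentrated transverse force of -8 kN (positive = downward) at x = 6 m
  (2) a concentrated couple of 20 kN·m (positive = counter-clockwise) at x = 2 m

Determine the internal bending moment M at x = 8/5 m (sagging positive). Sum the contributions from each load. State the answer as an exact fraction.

M(8/5) = 4/5 kN·m

Load 1 — point force P=-8 kN at a=6 m (b=L-a=2):
  M_1 = Pbx/L  [x≤a] = (-8)·2·(8/5)/8 = -16/5 kN·m
Load 2 — applied couple M₀=20 kN·m at a=2 m (b=L-a=6):
  M_2 = M₀x/L  [x≤a] = 20·(8/5)/8 = 4 kN·m
Superposition: M = Σ M_i = 4/5 kN·m ≈ 0.800000 kN·m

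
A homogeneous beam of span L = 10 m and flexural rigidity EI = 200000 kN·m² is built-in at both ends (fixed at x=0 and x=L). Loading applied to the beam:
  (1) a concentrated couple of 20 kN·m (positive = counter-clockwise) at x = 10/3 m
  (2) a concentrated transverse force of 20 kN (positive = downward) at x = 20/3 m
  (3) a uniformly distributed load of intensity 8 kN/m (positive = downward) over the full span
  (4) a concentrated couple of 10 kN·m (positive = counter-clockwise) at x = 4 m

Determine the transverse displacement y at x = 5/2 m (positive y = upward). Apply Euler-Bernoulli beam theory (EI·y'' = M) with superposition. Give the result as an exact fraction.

y(5/2) = -1483/2073600 m

Load 1 — applied couple M₀=20 kN·m at a=10/3 m (b=L-a=20/3):
  y_1 = (R_Ax³/6 - M_Ax²/2)/EI  [x≤a] with R_A=8/3, M_A=0 = ((8/3)·(5/2)³/6 - 0·(5/2)²/2)/200000 = 1/28800 m
Load 2 — point force P=20 kN at a=20/3 m (b=L-a=10/3):
  y_2 = -Pb²x²(3aL-(3a+b)x)/(6L³EI)  [x≤a] = -20·(10/3)²·(5/2)²·(3·(20/3)·10-(3·(20/3)+(10/3))·(5/2))/(6·10³·200000) = -17/103680 m
Load 3 — uniform load w=8 kN/m over full span:
  y_3 = -wx²(L-x)²/(24EI) = -8·(5/2)²·(10-(5/2))²/(24·200000) = -3/5120 m
Load 4 — applied couple M₀=10 kN·m at a=4 m (b=L-a=6):
  y_4 = (R_Ax³/6 - M_Ax²/2)/EI  [x≤a] with R_A=36/25, M_A=6/5 = ((36/25)·(5/2)³/6 - (6/5)·(5/2)²/2)/200000 = 0 m
Superposition: y = Σ y_i = -1483/2073600 m ≈ -0.000715 m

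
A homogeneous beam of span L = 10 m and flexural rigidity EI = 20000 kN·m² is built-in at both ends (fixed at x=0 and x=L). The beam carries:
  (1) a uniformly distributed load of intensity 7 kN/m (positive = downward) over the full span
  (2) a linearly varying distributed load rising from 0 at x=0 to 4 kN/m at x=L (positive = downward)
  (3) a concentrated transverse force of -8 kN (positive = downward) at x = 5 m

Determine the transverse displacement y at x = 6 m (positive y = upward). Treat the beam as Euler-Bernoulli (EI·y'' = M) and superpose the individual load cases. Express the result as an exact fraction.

y(6) = -1693/187500 m

Load 1 — uniform load w=7 kN/m over full span:
  y_1 = -wx²(L-x)²/(24EI) = -7·6²·(10-6)²/(24·20000) = -21/2500 m
Load 2 — triangular load w₀=4 kN/m (0→w₀ over full span):
  y_2 = -w₀x²(L-x)²(x+2L)/(120LEI) = -4·6²·(10-6)²·(6+2·10)/(120·10·20000) = -39/15625 m
Load 3 — point force P=-8 kN at a=5 m (b=L-a=5):
  y_3 = -Pa²(L-x)²(3bL-(3b+a)(L-x))/(6L³EI)  [x>a] = -(-8)·5²·(10-6)²·(3·5·10-(3·5+5)·(10-6))/(6·10³·20000) = 7/3750 m
Superposition: y = Σ y_i = -1693/187500 m ≈ -0.009029 m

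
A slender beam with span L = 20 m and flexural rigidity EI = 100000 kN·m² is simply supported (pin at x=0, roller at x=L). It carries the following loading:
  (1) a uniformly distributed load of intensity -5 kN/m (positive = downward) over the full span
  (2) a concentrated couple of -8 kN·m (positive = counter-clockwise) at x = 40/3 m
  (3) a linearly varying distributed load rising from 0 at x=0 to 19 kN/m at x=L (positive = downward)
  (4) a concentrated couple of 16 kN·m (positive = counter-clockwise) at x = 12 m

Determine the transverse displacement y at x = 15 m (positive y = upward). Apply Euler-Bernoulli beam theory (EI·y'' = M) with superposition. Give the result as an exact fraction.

y(15) = -2097619/28800000 m

Load 1 — uniform load w=-5 kN/m over full span:
  y_1 = -wx(L³-2Lx²+x³)/(24EI) = -(-5)·15·(20³-2·20·15²+15³)/(24·100000) = 19/256 m
Load 2 — applied couple M₀=-8 kN·m at a=40/3 m (b=L-a=20/3):
  y_2 = (M₀x³/(6L)-M₀(x-a)²/2+C₁x)/EI  [x>a] with C₁=M₀(3b²-L²)/(6L)=160/9 = ((-8)·15³/(6·20)-(-8)·(15-(40/3))²/2+(160/9)·15)/100000 = 19/36000 m
Load 3 — triangular load w₀=19 kN/m (0→w₀ over full span):
  y_3 = -w₀x(7L⁴-10L²x²+3x⁴)/(360LEI) = -19·15·(7·20⁴-10·20²·15²+3·15⁴)/(360·20·100000) = -2261/15360 m
Load 4 — applied couple M₀=16 kN·m at a=12 m (b=L-a=8):
  y_4 = (M₀x³/(6L)-M₀(x-a)²/2+C₁x)/EI  [x>a] with C₁=M₀(3b²-L²)/(6L)=-416/15 = (16·15³/(6·20)-16·(15-12)²/2+(-416/15)·15)/100000 = -19/50000 m
Superposition: y = Σ y_i = -2097619/28800000 m ≈ -0.072834 m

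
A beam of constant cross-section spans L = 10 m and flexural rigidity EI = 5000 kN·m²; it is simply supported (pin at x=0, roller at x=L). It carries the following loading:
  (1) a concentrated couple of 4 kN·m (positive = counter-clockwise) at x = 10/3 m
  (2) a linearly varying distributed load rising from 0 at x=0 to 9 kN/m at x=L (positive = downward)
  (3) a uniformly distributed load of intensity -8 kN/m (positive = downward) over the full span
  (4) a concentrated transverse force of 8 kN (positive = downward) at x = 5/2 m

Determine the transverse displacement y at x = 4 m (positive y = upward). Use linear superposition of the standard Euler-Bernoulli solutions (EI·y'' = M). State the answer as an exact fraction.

Load 1 — applied couple M₀=4 kN·m at a=10/3 m (b=L-a=20/3):
  y_1 = (M₀x³/(6L)-M₀(x-a)²/2+C₁x)/EI  [x>a] with C₁=M₀(3b²-L²)/(6L)=20/9 = (4·4³/(6·10)-4·(4-(10/3))²/2+(20/9)·4)/5000 = 23/9375 m
Load 2 — triangular load w₀=9 kN/m (0→w₀ over full span):
  y_2 = -w₀x(7L⁴-10L²x²+3x⁴)/(360LEI) = -9·4·(7·10⁴-10·10²·4²+3·4⁴)/(360·10·5000) = -3423/31250 m
Load 3 — uniform load w=-8 kN/m over full span:
  y_3 = -wx(L³-2Lx²+x³)/(24EI) = -(-8)·4·(10³-2·10·4²+4³)/(24·5000) = 124/625 m
Load 4 — point force P=8 kN at a=5/2 m (b=L-a=15/2):
  y_4 = -Pa(L-x)(2Lx-a²-x²)/(6LEI)  [x>a] = -8·(5/2)·(10-4)·(2·10·4-(5/2)²-4²)/(6·10·5000) = -231/10000 m
Superposition: y = Σ y_i = 51163/750000 m ≈ 0.068217 m

y(4) = 51163/750000 m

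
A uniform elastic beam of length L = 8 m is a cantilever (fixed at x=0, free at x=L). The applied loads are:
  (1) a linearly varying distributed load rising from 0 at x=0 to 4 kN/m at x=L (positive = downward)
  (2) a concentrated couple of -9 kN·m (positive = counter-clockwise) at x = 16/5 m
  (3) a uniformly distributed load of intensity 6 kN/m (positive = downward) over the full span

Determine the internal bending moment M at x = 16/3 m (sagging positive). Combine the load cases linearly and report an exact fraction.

M(16/3) = -2752/81 kN·m

Load 1 — triangular load w₀=4 kN/m (0→w₀ over full span):
  M_1 = w₀Lx/2 - w₀L²/3 - w₀x³/(6L) = 4·8·(16/3)/2 - 4·8²/3 - 4·(16/3)³/(6·8) = -1024/81 kN·m
Load 2 — applied couple M₀=-9 kN·m at a=16/5 m (b=L-a=24/5):
  M_2 = 0  [x>a] = 0 kN·m
Load 3 — uniform load w=6 kN/m over full span:
  M_3 = -w(L-x)²/2 = -6·(8-(16/3))²/2 = -64/3 kN·m
Superposition: M = Σ M_i = -2752/81 kN·m ≈ -33.975309 kN·m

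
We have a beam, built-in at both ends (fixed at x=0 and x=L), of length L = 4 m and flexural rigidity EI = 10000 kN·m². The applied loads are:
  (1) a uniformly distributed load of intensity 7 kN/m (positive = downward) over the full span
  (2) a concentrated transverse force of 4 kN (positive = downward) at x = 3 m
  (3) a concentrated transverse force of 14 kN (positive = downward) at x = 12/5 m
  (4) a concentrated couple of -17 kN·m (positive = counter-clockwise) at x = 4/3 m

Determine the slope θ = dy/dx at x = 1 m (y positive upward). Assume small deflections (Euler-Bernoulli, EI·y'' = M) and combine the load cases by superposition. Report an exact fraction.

θ(1) = -58097/60000000 rad

Load 1 — uniform load w=7 kN/m over full span:
  θ_1 = -wx(L-x)(L-2x)/(12EI) = -7·1·(4-1)·(4-2·1)/(12·10000) = -7/20000 rad
Load 2 — point force P=4 kN at a=3 m (b=L-a=1):
  θ_2 = -Pb²x(2aL-(3a+b)x)/(2L³EI)  [x≤a] = -4·1²·1·(2·3·4-(3·3+1)·1)/(2·4³·10000) = -7/160000 rad
Load 3 — point force P=14 kN at a=12/5 m (b=L-a=8/5):
  θ_3 = -Pb²x(2aL-(3a+b)x)/(2L³EI)  [x≤a] = -14·(8/5)²·1·(2·(12/5)·4-(3·(12/5)+(8/5))·1)/(2·4³·10000) = -91/312500 rad
Load 4 — applied couple M₀=-17 kN·m at a=4/3 m (b=L-a=8/3):
  θ_4 = (R_Ax²/2 - M_Ax)/EI  [x≤a] with R_A=-17/3, M_A=0 = ((-17/3)·1²/2 - 0·1)/10000 = -17/60000 rad
Superposition: θ = Σ θ_i = -58097/60000000 rad ≈ -0.000968 rad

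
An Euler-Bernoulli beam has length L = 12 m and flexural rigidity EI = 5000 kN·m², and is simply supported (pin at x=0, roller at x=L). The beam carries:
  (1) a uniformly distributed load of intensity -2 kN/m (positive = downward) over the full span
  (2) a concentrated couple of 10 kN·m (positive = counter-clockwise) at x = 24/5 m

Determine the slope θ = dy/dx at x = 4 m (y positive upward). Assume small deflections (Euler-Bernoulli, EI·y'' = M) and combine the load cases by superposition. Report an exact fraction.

Load 1 — uniform load w=-2 kN/m over full span:
  θ_1 = -w(L³-6Lx²+4x³)/(24EI) = -(-2)·(12³-6·12·4²+4·4³)/(24·5000) = 26/1875 rad
Load 2 — applied couple M₀=10 kN·m at a=24/5 m (b=L-a=36/5):
  θ_2 = (M₀x²/(2L)+C₁)/EI  [x≤a] with C₁=M₀(3b²-L²)/(6L)=8/5 = (10·4²/(2·12)+(8/5))/5000 = 31/18750 rad
Superposition: θ = Σ θ_i = 97/6250 rad ≈ 0.015520 rad

θ(4) = 97/6250 rad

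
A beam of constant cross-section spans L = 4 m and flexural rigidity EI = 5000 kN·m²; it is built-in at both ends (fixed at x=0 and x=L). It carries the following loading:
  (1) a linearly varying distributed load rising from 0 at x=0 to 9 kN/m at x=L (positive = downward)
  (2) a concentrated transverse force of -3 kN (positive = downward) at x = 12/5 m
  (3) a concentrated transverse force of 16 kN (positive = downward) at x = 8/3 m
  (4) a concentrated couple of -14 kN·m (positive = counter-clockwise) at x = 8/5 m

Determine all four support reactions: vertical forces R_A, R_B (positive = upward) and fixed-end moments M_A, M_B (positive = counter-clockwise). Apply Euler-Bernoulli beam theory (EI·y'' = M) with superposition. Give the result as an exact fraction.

R_A = 11651/3375 kN, M_A = 22642/3375 kN·m, R_B = 92974/3375 kN, M_B = -65588/3375 kN·m

Load 1 — triangular load w₀=9 kN/m (0→w₀ over full span):
  R_A = 3w₀L/20 = 3·9·4/20 = 27/5 kN
  M_A = w₀L²/30 = 9·4²/30 = 24/5 kN·m
  R_B = 7w₀L/20 = 7·9·4/20 = 63/5 kN
  M_B = -w₀L²/20 = -9·4²/20 = -36/5 kN·m
Load 2 — point force P=-3 kN at a=12/5 m (b=L-a=8/5):
  R_A = Pb²(3a+b)/L³ = (-3)·(8/5)²·(3·(12/5)+(8/5))/4³ = -132/125 kN
  M_A = Pab²/L² = (-3)·(12/5)·(8/5)²/4² = -144/125 kN·m
  R_B = Pa²(a+3b)/L³ = (-3)·(12/5)²·((12/5)+3·(8/5))/4³ = -243/125 kN
  M_B = -Pa²b/L² = -(-3)·(12/5)²·(8/5)/4² = 216/125 kN·m
Load 3 — point force P=16 kN at a=8/3 m (b=L-a=4/3):
  R_A = Pb²(3a+b)/L³ = 16·(4/3)²·(3·(8/3)+(4/3))/4³ = 112/27 kN
  M_A = Pab²/L² = 16·(8/3)·(4/3)²/4² = 128/27 kN·m
  R_B = Pa²(a+3b)/L³ = 16·(8/3)²·((8/3)+3·(4/3))/4³ = 320/27 kN
  M_B = -Pa²b/L² = -16·(8/3)²·(4/3)/4² = -256/27 kN·m
Load 4 — applied couple M₀=-14 kN·m at a=8/5 m (b=L-a=12/5):
  R_A = 6M₀ab/L³ = 6·(-14)·(8/5)·(12/5)/4³ = -126/25 kN
  M_A = M₀b(2a-b)/L² = (-14)·(12/5)·(2·(8/5)-(12/5))/4² = -42/25 kN·m
  R_B = -6M₀ab/L³ = -6·(-14)·(8/5)·(12/5)/4³ = 126/25 kN
  M_B = M₀a(2b-a)/L² = (-14)·(8/5)·(2·(12/5)-(8/5))/4² = -112/25 kN·m
Superposition: R_A = 11651/3375 kN, M_A = 22642/3375 kN·m, R_B = 92974/3375 kN, M_B = -65588/3375 kN·m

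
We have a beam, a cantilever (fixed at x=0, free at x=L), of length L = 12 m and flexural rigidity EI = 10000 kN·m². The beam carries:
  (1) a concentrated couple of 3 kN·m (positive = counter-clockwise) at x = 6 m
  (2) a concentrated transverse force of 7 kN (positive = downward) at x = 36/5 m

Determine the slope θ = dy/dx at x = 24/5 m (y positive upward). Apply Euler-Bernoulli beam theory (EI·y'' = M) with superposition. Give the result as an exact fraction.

Load 1 — applied couple M₀=3 kN·m at a=6 m (b=L-a=6):
  θ_1 = M₀x/EI  [x≤a] = 3·(24/5)/10000 = 9/6250 rad
Load 2 — point force P=7 kN at a=36/5 m (b=L-a=24/5):
  θ_2 = -Px(2a-x)/(2EI)  [x≤a] = -7·(24/5)·(2·(36/5)-(24/5))/(2·10000) = -252/15625 rad
Superposition: θ = Σ θ_i = -459/31250 rad ≈ -0.014688 rad

θ(24/5) = -459/31250 rad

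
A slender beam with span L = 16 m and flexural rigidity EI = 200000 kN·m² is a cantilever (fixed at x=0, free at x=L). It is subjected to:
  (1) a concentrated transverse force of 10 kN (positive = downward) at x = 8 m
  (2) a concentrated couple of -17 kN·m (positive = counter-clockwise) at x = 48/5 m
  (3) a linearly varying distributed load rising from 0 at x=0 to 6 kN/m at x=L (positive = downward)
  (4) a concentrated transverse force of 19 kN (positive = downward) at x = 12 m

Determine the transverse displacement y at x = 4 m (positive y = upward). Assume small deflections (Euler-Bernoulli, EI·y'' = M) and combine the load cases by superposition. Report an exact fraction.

y(4) = -11021/375000 m

Load 1 — point force P=10 kN at a=8 m (b=L-a=8):
  y_1 = -Px²(3a-x)/(6EI)  [x≤a] = -10·4²·(3·8-4)/(6·200000) = -1/375 m
Load 2 — applied couple M₀=-17 kN·m at a=48/5 m (b=L-a=32/5):
  y_2 = M₀x²/(2EI)  [x≤a] = (-17)·4²/(2·200000) = -17/25000 m
Load 3 — triangular load w₀=6 kN/m (0→w₀ over full span):
  y_3 = (w₀Lx³/12-w₀L²x²/6-w₀x⁵/(120L))/EI = (6·16·4³/12-6·16²·4²/6-6·4⁵/(120·16))/200000 = -1121/62500 m
Load 4 — point force P=19 kN at a=12 m (b=L-a=4):
  y_4 = -Px²(3a-x)/(6EI)  [x≤a] = -19·4²·(3·12-4)/(6·200000) = -76/9375 m
Superposition: y = Σ y_i = -11021/375000 m ≈ -0.029389 m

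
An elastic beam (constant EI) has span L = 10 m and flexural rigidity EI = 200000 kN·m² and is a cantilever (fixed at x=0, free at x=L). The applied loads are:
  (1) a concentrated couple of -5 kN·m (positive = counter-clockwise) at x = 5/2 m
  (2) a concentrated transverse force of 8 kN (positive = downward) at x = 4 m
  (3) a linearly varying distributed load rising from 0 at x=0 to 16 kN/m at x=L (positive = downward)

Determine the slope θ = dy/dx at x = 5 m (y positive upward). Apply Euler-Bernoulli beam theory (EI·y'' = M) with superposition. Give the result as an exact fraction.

θ(5) = -10709/1200000 rad

Load 1 — applied couple M₀=-5 kN·m at a=5/2 m (b=L-a=15/2):
  θ_1 = M₀a/EI  [x>a] = (-5)·(5/2)/200000 = -1/16000 rad
Load 2 — point force P=8 kN at a=4 m (b=L-a=6):
  θ_2 = -Pa²/(2EI)  [x>a] = -8·4²/(2·200000) = -1/3125 rad
Load 3 — triangular load w₀=16 kN/m (0→w₀ over full span):
  θ_3 = (w₀Lx²/4-w₀L²x/3-w₀x⁴/(24L))/EI = (16·10·5²/4-16·10²·5/3-16·5⁴/(24·10))/200000 = -41/4800 rad
Superposition: θ = Σ θ_i = -10709/1200000 rad ≈ -0.008924 rad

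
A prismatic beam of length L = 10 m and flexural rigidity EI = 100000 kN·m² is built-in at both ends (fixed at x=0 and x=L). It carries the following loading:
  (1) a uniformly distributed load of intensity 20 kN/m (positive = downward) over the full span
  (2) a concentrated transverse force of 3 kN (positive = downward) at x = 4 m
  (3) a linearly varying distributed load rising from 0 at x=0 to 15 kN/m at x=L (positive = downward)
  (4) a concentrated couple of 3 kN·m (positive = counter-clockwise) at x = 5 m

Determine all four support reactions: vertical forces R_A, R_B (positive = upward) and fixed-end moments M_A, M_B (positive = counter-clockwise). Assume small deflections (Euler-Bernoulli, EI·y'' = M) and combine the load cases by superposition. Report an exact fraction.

Load 1 — uniform load w=20 kN/m over full span:
  R_A = wL/2 = 20·10/2 = 100 kN
  M_A = wL²/12 = 20·10²/12 = 500/3 kN·m
  R_B = wL/2 = 20·10/2 = 100 kN
  M_B = -wL²/12 = -20·10²/12 = -500/3 kN·m
Load 2 — point force P=3 kN at a=4 m (b=L-a=6):
  R_A = Pb²(3a+b)/L³ = 3·6²·(3·4+6)/10³ = 243/125 kN
  M_A = Pab²/L² = 3·4·6²/10² = 108/25 kN·m
  R_B = Pa²(a+3b)/L³ = 3·4²·(4+3·6)/10³ = 132/125 kN
  M_B = -Pa²b/L² = -3·4²·6/10² = -72/25 kN·m
Load 3 — triangular load w₀=15 kN/m (0→w₀ over full span):
  R_A = 3w₀L/20 = 3·15·10/20 = 45/2 kN
  M_A = w₀L²/30 = 15·10²/30 = 50 kN·m
  R_B = 7w₀L/20 = 7·15·10/20 = 105/2 kN
  M_B = -w₀L²/20 = -15·10²/20 = -75 kN·m
Load 4 — applied couple M₀=3 kN·m at a=5 m (b=L-a=5):
  R_A = 6M₀ab/L³ = 6·3·5·5/10³ = 9/20 kN
  M_A = M₀b(2a-b)/L² = 3·5·(2·5-5)/10² = 3/4 kN·m
  R_B = -6M₀ab/L³ = -6·3·5·5/10³ = -9/20 kN
  M_B = M₀a(2b-a)/L² = 3·5·(2·5-5)/10² = 3/4 kN·m
Superposition: R_A = 62447/500 kN, M_A = 66521/300 kN·m, R_B = 76553/500 kN, M_B = -73139/300 kN·m

R_A = 62447/500 kN, M_A = 66521/300 kN·m, R_B = 76553/500 kN, M_B = -73139/300 kN·m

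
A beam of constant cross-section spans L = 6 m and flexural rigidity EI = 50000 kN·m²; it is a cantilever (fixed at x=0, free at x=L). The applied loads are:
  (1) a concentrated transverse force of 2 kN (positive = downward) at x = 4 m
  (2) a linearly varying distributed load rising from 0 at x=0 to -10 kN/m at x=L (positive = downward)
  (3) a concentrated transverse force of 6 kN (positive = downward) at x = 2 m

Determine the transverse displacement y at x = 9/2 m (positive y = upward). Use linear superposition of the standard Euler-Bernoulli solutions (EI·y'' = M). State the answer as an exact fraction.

Load 1 — point force P=2 kN at a=4 m (b=L-a=2):
  y_1 = -Pa²(3x-a)/(6EI)  [x>a] = -2·4²·(3·(9/2)-4)/(6·50000) = -19/18750 m
Load 2 — triangular load w₀=-10 kN/m (0→w₀ over full span):
  y_2 = (w₀Lx³/12-w₀L²x²/6-w₀x⁵/(120L))/EI = ((-10)·6·(9/2)³/12-(-10)·6²·(9/2)²/6-(-10)·(9/2)⁵/(120·6))/50000 = 200961/12800000 m
Load 3 — point force P=6 kN at a=2 m (b=L-a=4):
  y_3 = -Pa²(3x-a)/(6EI)  [x>a] = -6·2²·(3·(9/2)-2)/(6·50000) = -23/25000 m
Superposition: y = Σ y_i = 528643/38400000 m ≈ 0.013767 m

y(9/2) = 528643/38400000 m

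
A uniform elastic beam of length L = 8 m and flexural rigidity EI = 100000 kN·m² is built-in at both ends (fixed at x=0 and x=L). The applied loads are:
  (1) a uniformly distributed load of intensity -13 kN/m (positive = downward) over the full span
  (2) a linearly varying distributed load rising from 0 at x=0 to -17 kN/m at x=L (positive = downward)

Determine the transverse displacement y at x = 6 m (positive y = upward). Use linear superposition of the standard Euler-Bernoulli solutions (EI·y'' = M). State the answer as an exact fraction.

y(6) = 1341/1000000 m

Load 1 — uniform load w=-13 kN/m over full span:
  y_1 = -wx²(L-x)²/(24EI) = -(-13)·6²·(8-6)²/(24·100000) = 39/50000 m
Load 2 — triangular load w₀=-17 kN/m (0→w₀ over full span):
  y_2 = -w₀x²(L-x)²(x+2L)/(120LEI) = -(-17)·6²·(8-6)²·(6+2·8)/(120·8·100000) = 561/1000000 m
Superposition: y = Σ y_i = 1341/1000000 m ≈ 0.001341 m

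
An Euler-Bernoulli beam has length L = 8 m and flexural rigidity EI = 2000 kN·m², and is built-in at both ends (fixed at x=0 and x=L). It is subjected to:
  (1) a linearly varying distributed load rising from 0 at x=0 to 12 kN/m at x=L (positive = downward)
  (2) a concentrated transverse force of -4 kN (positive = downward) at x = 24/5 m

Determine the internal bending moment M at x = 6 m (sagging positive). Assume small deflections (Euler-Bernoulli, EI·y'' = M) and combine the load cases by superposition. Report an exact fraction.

Load 1 — triangular load w₀=12 kN/m (0→w₀ over full span):
  M_1 = 3w₀Lx/20 - w₀L²/30 - w₀x³/(6L) = 3·12·8·6/20 - 12·8²/30 - 12·6³/(6·8) = 34/5 kN·m
Load 2 — point force P=-4 kN at a=24/5 m (b=L-a=16/5):
  M_2 = Pa²(a+3b)(L-x)/L³ - Pa²b/L²  [x>a] = (-4)·(24/5)²·((24/5)+3·(16/5))·(8-6)/8³ - (-4)·(24/5)²·(16/5)/8² = -72/125 kN·m
Superposition: M = Σ M_i = 778/125 kN·m ≈ 6.224000 kN·m

M(6) = 778/125 kN·m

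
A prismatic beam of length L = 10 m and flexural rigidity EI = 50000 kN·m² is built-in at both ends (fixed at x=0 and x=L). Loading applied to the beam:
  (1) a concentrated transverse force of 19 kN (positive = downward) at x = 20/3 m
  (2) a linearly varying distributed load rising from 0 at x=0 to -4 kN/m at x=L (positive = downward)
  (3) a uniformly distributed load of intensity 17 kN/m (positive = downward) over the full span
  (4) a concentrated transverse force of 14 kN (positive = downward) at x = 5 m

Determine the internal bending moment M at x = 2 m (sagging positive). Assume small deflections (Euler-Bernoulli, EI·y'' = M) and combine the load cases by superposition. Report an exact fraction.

M(2) = -1037/90 kN·m

Load 1 — point force P=19 kN at a=20/3 m (b=L-a=10/3):
  M_1 = Pb²(3a+b)x/L³ - Pab²/L²  [x≤a] = 19·(10/3)²·(3·(20/3)+(10/3))·2/10³ - 19·(20/3)·(10/3)²/10² = -38/9 kN·m
Load 2 — triangular load w₀=-4 kN/m (0→w₀ over full span):
  M_2 = 3w₀Lx/20 - w₀L²/30 - w₀x³/(6L) = 3·(-4)·10·2/20 - (-4)·10²/30 - (-4)·2³/(6·10) = 28/15 kN·m
Load 3 — uniform load w=17 kN/m over full span:
  M_3 = wLx/2 - wL²/12 - wx²/2 = 17·10·2/2 - 17·10²/12 - 17·2²/2 = -17/3 kN·m
Load 4 — point force P=14 kN at a=5 m (b=L-a=5):
  M_4 = Pb²(3a+b)x/L³ - Pab²/L²  [x≤a] = 14·5²·(3·5+5)·2/10³ - 14·5·5²/10² = -7/2 kN·m
Superposition: M = Σ M_i = -1037/90 kN·m ≈ -11.522222 kN·m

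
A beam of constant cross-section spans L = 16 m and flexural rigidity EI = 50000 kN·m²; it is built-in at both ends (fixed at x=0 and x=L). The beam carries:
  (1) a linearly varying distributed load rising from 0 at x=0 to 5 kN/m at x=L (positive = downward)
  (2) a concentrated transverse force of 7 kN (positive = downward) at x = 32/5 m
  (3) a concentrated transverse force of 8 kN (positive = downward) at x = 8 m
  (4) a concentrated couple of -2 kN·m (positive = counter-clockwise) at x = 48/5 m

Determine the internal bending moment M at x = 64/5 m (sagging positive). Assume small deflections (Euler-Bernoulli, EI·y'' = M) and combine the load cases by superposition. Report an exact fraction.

Load 1 — triangular load w₀=5 kN/m (0→w₀ over full span):
  M_1 = 3w₀Lx/20 - w₀L²/30 - w₀x³/(6L) = 3·5·16·(64/5)/20 - 5·16²/30 - 5·(64/5)³/(6·16) = 128/75 kN·m
Load 2 — point force P=7 kN at a=32/5 m (b=L-a=48/5):
  M_2 = Pa²(a+3b)(L-x)/L³ - Pa²b/L²  [x>a] = 7·(32/5)²·((32/5)+3·(48/5))·(16-(64/5))/16³ - 7·(32/5)²·(48/5)/16² = -1792/625 kN·m
Load 3 — point force P=8 kN at a=8 m (b=L-a=8):
  M_3 = Pa²(a+3b)(L-x)/L³ - Pa²b/L²  [x>a] = 8·8²·(8+3·8)·(16-(64/5))/16³ - 8·8²·8/16² = -16/5 kN·m
Load 4 — applied couple M₀=-2 kN·m at a=48/5 m (b=L-a=32/5):
  M_4 = R_Ax - M_A - M₀  [x>a] with R_A=-9/50, M_A=-16/25 = (-9/50)·(64/5) - (-16/25) - (-2) = 42/125 kN·m
Superposition: M = Σ M_i = -7546/1875 kN·m ≈ -4.024533 kN·m

M(64/5) = -7546/1875 kN·m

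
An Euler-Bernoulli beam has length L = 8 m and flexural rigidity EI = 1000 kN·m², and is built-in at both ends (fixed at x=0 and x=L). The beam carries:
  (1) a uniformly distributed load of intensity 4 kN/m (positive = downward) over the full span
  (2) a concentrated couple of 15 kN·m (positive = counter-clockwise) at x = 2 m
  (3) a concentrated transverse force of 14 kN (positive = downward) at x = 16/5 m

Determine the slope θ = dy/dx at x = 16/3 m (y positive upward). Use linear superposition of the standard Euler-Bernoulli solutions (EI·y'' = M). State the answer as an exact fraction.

Load 1 — uniform load w=4 kN/m over full span:
  θ_1 = -wx(L-x)(L-2x)/(12EI) = -4·(16/3)·(8-(16/3))·(8-2·(16/3))/(12·1000) = 128/10125 rad
Load 2 — applied couple M₀=15 kN·m at a=2 m (b=L-a=6):
  θ_2 = (R_Ax²/2 - M_Ax - M₀(x-a))/EI  [x>a] with R_A=135/64, M_A=-45/16 = ((135/64)·(16/3)²/2 - (-45/16)·(16/3) - 15·((16/3)-2))/1000 = -1/200 rad
Load 3 — point force P=14 kN at a=16/5 m (b=L-a=24/5):
  θ_3 = Pa²(L-x)(2bL-(3b+a)(L-x))/(2L³EI)  [x>a] = 14·(16/5)²·(8-(16/3))·(2·(24/5)·8-(3·(24/5)+(16/5))·(8-(16/3)))/(2·8³·1000) = 1568/140625 rad
Superposition: θ = Σ θ_i = 190271/10125000 rad ≈ 0.018792 rad

θ(16/3) = 190271/10125000 rad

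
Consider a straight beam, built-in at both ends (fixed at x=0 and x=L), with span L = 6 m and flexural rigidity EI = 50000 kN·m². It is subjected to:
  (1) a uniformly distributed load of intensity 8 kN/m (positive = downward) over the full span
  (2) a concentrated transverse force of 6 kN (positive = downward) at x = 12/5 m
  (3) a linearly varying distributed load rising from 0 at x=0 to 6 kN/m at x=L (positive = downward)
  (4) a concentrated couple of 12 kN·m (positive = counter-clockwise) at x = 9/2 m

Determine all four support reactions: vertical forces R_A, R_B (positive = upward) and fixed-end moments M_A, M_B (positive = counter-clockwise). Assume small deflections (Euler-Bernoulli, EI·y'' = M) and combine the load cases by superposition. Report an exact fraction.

R_A = 17769/500 kN, M_A = 20067/500 kN·m, R_B = 18231/500 kN, M_B = -20253/500 kN·m

Load 1 — uniform load w=8 kN/m over full span:
  R_A = wL/2 = 8·6/2 = 24 kN
  M_A = wL²/12 = 8·6²/12 = 24 kN·m
  R_B = wL/2 = 8·6/2 = 24 kN
  M_B = -wL²/12 = -8·6²/12 = -24 kN·m
Load 2 — point force P=6 kN at a=12/5 m (b=L-a=18/5):
  R_A = Pb²(3a+b)/L³ = 6·(18/5)²·(3·(12/5)+(18/5))/6³ = 486/125 kN
  M_A = Pab²/L² = 6·(12/5)·(18/5)²/6² = 648/125 kN·m
  R_B = Pa²(a+3b)/L³ = 6·(12/5)²·((12/5)+3·(18/5))/6³ = 264/125 kN
  M_B = -Pa²b/L² = -6·(12/5)²·(18/5)/6² = -432/125 kN·m
Load 3 — triangular load w₀=6 kN/m (0→w₀ over full span):
  R_A = 3w₀L/20 = 3·6·6/20 = 27/5 kN
  M_A = w₀L²/30 = 6·6²/30 = 36/5 kN·m
  R_B = 7w₀L/20 = 7·6·6/20 = 63/5 kN
  M_B = -w₀L²/20 = -6·6²/20 = -54/5 kN·m
Load 4 — applied couple M₀=12 kN·m at a=9/2 m (b=L-a=3/2):
  R_A = 6M₀ab/L³ = 6·12·(9/2)·(3/2)/6³ = 9/4 kN
  M_A = M₀b(2a-b)/L² = 12·(3/2)·(2·(9/2)-(3/2))/6² = 15/4 kN·m
  R_B = -6M₀ab/L³ = -6·12·(9/2)·(3/2)/6³ = -9/4 kN
  M_B = M₀a(2b-a)/L² = 12·(9/2)·(2·(3/2)-(9/2))/6² = -9/4 kN·m
Superposition: R_A = 17769/500 kN, M_A = 20067/500 kN·m, R_B = 18231/500 kN, M_B = -20253/500 kN·m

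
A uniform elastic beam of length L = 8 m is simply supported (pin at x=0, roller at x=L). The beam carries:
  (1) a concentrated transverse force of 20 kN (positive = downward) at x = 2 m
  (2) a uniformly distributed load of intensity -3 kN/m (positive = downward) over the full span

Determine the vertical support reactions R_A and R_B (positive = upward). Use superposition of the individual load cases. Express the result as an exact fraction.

Load 1 — point force P=20 kN at a=2 m (b=L-a=6):
  R_A = Pb/L = 20·6/8 = 15 kN
  R_B = Pa/L = 20·2/8 = 5 kN
Load 2 — uniform load w=-3 kN/m over full span:
  R_A = wL/2 = (-3)·8/2 = -12 kN
  R_B = wL/2 = (-3)·8/2 = -12 kN
Superposition: R_A = 3 kN, R_B = -7 kN

R_A = 3 kN, R_B = -7 kN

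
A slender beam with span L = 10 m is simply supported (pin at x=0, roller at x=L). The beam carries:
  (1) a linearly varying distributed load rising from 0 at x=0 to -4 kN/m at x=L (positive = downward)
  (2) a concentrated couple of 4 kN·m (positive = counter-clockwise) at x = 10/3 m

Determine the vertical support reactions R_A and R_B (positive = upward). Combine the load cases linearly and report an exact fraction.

R_A = -94/15 kN, R_B = -206/15 kN

Load 1 — triangular load w₀=-4 kN/m (0→w₀ over full span):
  R_A = w₀L/6 = (-4)·10/6 = -20/3 kN
  R_B = w₀L/3 = (-4)·10/3 = -40/3 kN
Load 2 — applied couple M₀=4 kN·m at a=10/3 m (b=L-a=20/3):
  R_A = M₀/L = 4/10 = 2/5 kN
  R_B = -M₀/L = -4/10 = -2/5 kN
Superposition: R_A = -94/15 kN, R_B = -206/15 kN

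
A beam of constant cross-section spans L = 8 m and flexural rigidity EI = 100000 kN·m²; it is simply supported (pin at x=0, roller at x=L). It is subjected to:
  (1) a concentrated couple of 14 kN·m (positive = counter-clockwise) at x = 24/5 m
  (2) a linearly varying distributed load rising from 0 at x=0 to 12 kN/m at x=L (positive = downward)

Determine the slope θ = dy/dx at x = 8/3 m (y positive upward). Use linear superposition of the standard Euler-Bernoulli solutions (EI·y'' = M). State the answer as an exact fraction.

θ(8/3) = -8761/12656250 rad

Load 1 — applied couple M₀=14 kN·m at a=24/5 m (b=L-a=16/5):
  θ_1 = (M₀x²/(2L)+C₁)/EI  [x≤a] with C₁=M₀(3b²-L²)/(6L)=-728/75 = (14·(8/3)²/(2·8)+(-728/75))/100000 = -49/1406250 rad
Load 2 — triangular load w₀=12 kN/m (0→w₀ over full span):
  θ_2 = -w₀(7L⁴-30L²x²+15x⁴)/(360LEI) = -12·(7·8⁴-30·8²·(8/3)²+15·(8/3)⁴)/(360·8·100000) = -832/1265625 rad
Superposition: θ = Σ θ_i = -8761/12656250 rad ≈ -0.000692 rad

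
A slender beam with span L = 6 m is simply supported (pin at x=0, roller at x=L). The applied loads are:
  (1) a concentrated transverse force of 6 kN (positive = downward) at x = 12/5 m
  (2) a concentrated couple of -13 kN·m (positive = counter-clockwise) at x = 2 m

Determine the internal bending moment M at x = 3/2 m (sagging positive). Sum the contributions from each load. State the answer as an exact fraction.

M(3/2) = 43/20 kN·m

Load 1 — point force P=6 kN at a=12/5 m (b=L-a=18/5):
  M_1 = Pbx/L  [x≤a] = 6·(18/5)·(3/2)/6 = 27/5 kN·m
Load 2 — applied couple M₀=-13 kN·m at a=2 m (b=L-a=4):
  M_2 = M₀x/L  [x≤a] = (-13)·(3/2)/6 = -13/4 kN·m
Superposition: M = Σ M_i = 43/20 kN·m ≈ 2.150000 kN·m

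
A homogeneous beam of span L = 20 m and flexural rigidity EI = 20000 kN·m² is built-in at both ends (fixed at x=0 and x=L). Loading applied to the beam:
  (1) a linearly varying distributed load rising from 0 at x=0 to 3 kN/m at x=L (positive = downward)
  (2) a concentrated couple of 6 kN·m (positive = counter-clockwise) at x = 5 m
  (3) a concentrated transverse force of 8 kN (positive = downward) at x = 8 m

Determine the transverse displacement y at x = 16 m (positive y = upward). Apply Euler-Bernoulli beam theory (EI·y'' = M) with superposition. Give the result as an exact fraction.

Load 1 — triangular load w₀=3 kN/m (0→w₀ over full span):
  y_1 = -w₀x²(L-x)²(x+2L)/(120LEI) = -3·16²·(20-16)²·(16+2·20)/(120·20·20000) = -224/15625 m
Load 2 — applied couple M₀=6 kN·m at a=5 m (b=L-a=15):
  y_2 = (R_Ax³/6 - M_Ax²/2 - M₀(x-a)²/2)/EI  [x>a] with R_A=27/80, M_A=-9/8 = ((27/80)·16³/6 - (-9/8)·16²/2 - 6·(16-5)²/2)/20000 = 57/100000 m
Load 3 — point force P=8 kN at a=8 m (b=L-a=12):
  y_3 = -Pa²(L-x)²(3bL-(3b+a)(L-x))/(6L³EI)  [x>a] = -8·8²·(20-16)²·(3·12·20-(3·12+8)·(20-16))/(6·20³·20000) = -1088/234375 m
Superposition: y = Σ y_i = -138061/7500000 m ≈ -0.018408 m

y(16) = -138061/7500000 m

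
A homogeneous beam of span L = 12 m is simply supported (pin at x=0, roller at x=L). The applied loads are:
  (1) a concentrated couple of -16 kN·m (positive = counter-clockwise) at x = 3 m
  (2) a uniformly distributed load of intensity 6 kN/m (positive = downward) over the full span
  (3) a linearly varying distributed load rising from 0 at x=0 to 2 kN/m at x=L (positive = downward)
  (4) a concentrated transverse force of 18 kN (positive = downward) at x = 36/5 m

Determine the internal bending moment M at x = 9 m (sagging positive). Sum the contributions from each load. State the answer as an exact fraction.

Load 1 — applied couple M₀=-16 kN·m at a=3 m (b=L-a=9):
  M_1 = M₀x/L - M₀  [x>a] = (-16)·9/12 - (-16) = 4 kN·m
Load 2 — uniform load w=6 kN/m over full span:
  M_2 = wx(L-x)/2 = 6·9·(12-9)/2 = 81 kN·m
Load 3 — triangular load w₀=2 kN/m (0→w₀ over full span):
  M_3 = w₀Lx/6 - w₀x³/(6L) = 2·12·9/6 - 2·9³/(6·12) = 63/4 kN·m
Load 4 — point force P=18 kN at a=36/5 m (b=L-a=24/5):
  M_4 = Pa(L-x)/L  [x>a] = 18·(36/5)·(12-9)/12 = 162/5 kN·m
Superposition: M = Σ M_i = 2663/20 kN·m ≈ 133.150000 kN·m

M(9) = 2663/20 kN·m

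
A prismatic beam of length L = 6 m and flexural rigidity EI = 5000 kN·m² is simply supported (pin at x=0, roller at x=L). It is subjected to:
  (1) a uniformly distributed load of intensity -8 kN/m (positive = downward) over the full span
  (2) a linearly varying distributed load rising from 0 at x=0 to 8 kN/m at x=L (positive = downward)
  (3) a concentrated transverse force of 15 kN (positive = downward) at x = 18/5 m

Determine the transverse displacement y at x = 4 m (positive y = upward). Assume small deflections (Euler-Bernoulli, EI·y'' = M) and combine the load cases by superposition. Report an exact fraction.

Load 1 — uniform load w=-8 kN/m over full span:
  y_1 = -wx(L³-2Lx²+x³)/(24EI) = -(-8)·4·(6³-2·6·4²+4³)/(24·5000) = 44/1875 m
Load 2 — triangular load w₀=8 kN/m (0→w₀ over full span):
  y_2 = -w₀x(7L⁴-10L²x²+3x⁴)/(360LEI) = -8·4·(7·6⁴-10·6²·4²+3·4⁴)/(360·6·5000) = -68/5625 m
Load 3 — point force P=15 kN at a=18/5 m (b=L-a=12/5):
  y_3 = -Pa(L-x)(2Lx-a²-x²)/(6LEI)  [x>a] = -15·(18/5)·(6-4)·(2·6·4-(18/5)²-4²)/(6·6·5000) = -357/31250 m
Superposition: y = Σ y_i = -13/281250 m ≈ -0.000046 m

y(4) = -13/281250 m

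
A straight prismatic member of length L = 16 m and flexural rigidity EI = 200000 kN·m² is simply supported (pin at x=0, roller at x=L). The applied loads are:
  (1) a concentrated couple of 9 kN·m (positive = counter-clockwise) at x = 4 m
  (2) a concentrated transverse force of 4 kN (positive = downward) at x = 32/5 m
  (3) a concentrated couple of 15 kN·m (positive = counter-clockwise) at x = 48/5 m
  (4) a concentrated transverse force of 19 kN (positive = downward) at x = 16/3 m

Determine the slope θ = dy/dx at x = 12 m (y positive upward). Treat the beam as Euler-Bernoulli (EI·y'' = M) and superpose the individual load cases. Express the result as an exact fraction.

θ(12) = 4652941/4050000000 rad

Load 1 — applied couple M₀=9 kN·m at a=4 m (b=L-a=12):
  θ_1 = (M₀x²/(2L)-M₀(x-a)+C₁)/EI  [x>a] with C₁=M₀(3b²-L²)/(6L)=33/2 = (9·12²/(2·16)-9·(12-4)+(33/2))/200000 = -3/40000 rad
Load 2 — point force P=4 kN at a=32/5 m (b=L-a=48/5):
  θ_2 = -Pa(2L²-6Lx+3x²+a²)/(6LEI)  [x>a] = -4·(32/5)·(2·16²-6·16·12+3·12²+(32/5)²)/(6·16·200000) = 87/390625 rad
Load 3 — applied couple M₀=15 kN·m at a=48/5 m (b=L-a=32/5):
  θ_3 = (M₀x²/(2L)-M₀(x-a)+C₁)/EI  [x>a] with C₁=M₀(3b²-L²)/(6L)=-104/5 = (15·12²/(2·16)-15·(12-(48/5))+(-104/5))/200000 = 107/2000000 rad
Load 4 — point force P=19 kN at a=16/3 m (b=L-a=32/3):
  θ_4 = -Pa(2L²-6Lx+3x²+a²)/(6LEI)  [x>a] = -19·(16/3)·(2·16²-6·16·12+3·12²+(16/3)²)/(6·16·200000) = 1919/2025000 rad
Superposition: θ = Σ θ_i = 4652941/4050000000 rad ≈ 0.001149 rad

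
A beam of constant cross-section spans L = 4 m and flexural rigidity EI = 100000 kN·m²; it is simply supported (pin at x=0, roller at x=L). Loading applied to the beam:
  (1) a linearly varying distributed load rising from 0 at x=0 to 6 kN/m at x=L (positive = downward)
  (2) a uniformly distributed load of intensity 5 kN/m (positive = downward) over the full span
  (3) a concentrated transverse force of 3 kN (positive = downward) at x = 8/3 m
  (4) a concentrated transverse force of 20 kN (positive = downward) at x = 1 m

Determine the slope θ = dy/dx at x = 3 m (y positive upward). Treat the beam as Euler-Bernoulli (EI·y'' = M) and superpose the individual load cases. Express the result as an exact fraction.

θ(3) = 57457/216000000 rad

Load 1 — triangular load w₀=6 kN/m (0→w₀ over full span):
  θ_1 = -w₀(7L⁴-30L²x²+15x⁴)/(360LEI) = -6·(7·4⁴-30·4²·3²+15·3⁴)/(360·4·100000) = 1313/24000000 rad
Load 2 — uniform load w=5 kN/m over full span:
  θ_2 = -w(L³-6Lx²+4x³)/(24EI) = -5·(4³-6·4·3²+4·3³)/(24·100000) = 11/120000 rad
Load 3 — point force P=3 kN at a=8/3 m (b=L-a=4/3):
  θ_3 = -Pa(2L²-6Lx+3x²+a²)/(6LEI)  [x>a] = -3·(8/3)·(2·4²-6·4·3+3·3²+(8/3)²)/(6·4·100000) = 53/2700000 rad
Load 4 — point force P=20 kN at a=1 m (b=L-a=3):
  θ_4 = -Pa(2L²-6Lx+3x²+a²)/(6LEI)  [x>a] = -20·1·(2·4²-6·4·3+3·3²+1²)/(6·4·100000) = 1/10000 rad
Superposition: θ = Σ θ_i = 57457/216000000 rad ≈ 0.000266 rad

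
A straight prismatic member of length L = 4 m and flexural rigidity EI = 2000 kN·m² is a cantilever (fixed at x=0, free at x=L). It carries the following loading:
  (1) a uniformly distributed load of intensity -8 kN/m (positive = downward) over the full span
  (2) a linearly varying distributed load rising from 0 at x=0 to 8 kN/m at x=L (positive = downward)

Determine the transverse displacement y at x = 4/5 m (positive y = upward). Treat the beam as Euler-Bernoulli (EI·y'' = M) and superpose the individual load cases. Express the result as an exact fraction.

Load 1 — uniform load w=-8 kN/m over full span:
  y_1 = -wx²(x²-4Lx+6L²)/(24EI) = -(-8)·(4/5)²·((4/5)²-4·4·(4/5)+6·4²)/(24·2000) = 2096/234375 m
Load 2 — triangular load w₀=8 kN/m (0→w₀ over full span):
  y_2 = (w₀Lx³/12-w₀L²x²/6-w₀x⁵/(120L))/EI = (8·4·(4/5)³/12-8·4²·(4/5)²/6-8·(4/5)⁵/(120·4))/2000 = -36016/5859375 m
Superposition: y = Σ y_i = 16384/5859375 m ≈ 0.002796 m

y(4/5) = 16384/5859375 m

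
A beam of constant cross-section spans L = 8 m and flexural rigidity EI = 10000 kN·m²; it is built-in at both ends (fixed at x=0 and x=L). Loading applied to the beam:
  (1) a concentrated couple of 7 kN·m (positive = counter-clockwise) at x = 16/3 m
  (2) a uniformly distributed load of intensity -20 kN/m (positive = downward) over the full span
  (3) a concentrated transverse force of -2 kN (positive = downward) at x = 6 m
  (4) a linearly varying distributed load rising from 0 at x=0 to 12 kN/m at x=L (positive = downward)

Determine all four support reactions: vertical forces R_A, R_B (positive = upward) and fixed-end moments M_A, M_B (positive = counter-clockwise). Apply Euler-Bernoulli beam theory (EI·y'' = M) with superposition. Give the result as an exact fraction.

Load 1 — applied couple M₀=7 kN·m at a=16/3 m (b=L-a=8/3):
  R_A = 6M₀ab/L³ = 6·7·(16/3)·(8/3)/8³ = 7/6 kN
  M_A = M₀b(2a-b)/L² = 7·(8/3)·(2·(16/3)-(8/3))/8² = 7/3 kN·m
  R_B = -6M₀ab/L³ = -6·7·(16/3)·(8/3)/8³ = -7/6 kN
  M_B = M₀a(2b-a)/L² = 7·(16/3)·(2·(8/3)-(16/3))/8² = 0 kN·m
Load 2 — uniform load w=-20 kN/m over full span:
  R_A = wL/2 = (-20)·8/2 = -80 kN
  M_A = wL²/12 = (-20)·8²/12 = -320/3 kN·m
  R_B = wL/2 = (-20)·8/2 = -80 kN
  M_B = -wL²/12 = -(-20)·8²/12 = 320/3 kN·m
Load 3 — point force P=-2 kN at a=6 m (b=L-a=2):
  R_A = Pb²(3a+b)/L³ = (-2)·2²·(3·6+2)/8³ = -5/16 kN
  M_A = Pab²/L² = (-2)·6·2²/8² = -3/4 kN·m
  R_B = Pa²(a+3b)/L³ = (-2)·6²·(6+3·2)/8³ = -27/16 kN
  M_B = -Pa²b/L² = -(-2)·6²·2/8² = 9/4 kN·m
Load 4 — triangular load w₀=12 kN/m (0→w₀ over full span):
  R_A = 3w₀L/20 = 3·12·8/20 = 72/5 kN
  M_A = w₀L²/30 = 12·8²/30 = 128/5 kN·m
  R_B = 7w₀L/20 = 7·12·8/20 = 168/5 kN
  M_B = -w₀L²/20 = -12·8²/20 = -192/5 kN·m
Superposition: R_A = -15539/240 kN, M_A = -4769/60 kN·m, R_B = -11821/240 kN, M_B = 4231/60 kN·m

R_A = -15539/240 kN, M_A = -4769/60 kN·m, R_B = -11821/240 kN, M_B = 4231/60 kN·m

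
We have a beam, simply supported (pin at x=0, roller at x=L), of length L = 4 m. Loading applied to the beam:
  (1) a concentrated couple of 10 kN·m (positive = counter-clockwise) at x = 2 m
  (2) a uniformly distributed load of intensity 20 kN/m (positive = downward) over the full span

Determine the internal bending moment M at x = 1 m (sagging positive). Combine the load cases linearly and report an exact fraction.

Load 1 — applied couple M₀=10 kN·m at a=2 m (b=L-a=2):
  M_1 = M₀x/L  [x≤a] = 10·1/4 = 5/2 kN·m
Load 2 — uniform load w=20 kN/m over full span:
  M_2 = wx(L-x)/2 = 20·1·(4-1)/2 = 30 kN·m
Superposition: M = Σ M_i = 65/2 kN·m ≈ 32.500000 kN·m

M(1) = 65/2 kN·m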